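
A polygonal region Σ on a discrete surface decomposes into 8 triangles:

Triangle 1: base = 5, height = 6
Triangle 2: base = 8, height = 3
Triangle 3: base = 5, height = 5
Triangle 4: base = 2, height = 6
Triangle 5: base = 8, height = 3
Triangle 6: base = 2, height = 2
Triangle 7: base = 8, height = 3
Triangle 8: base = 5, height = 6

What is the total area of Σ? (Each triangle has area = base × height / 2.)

(1/2)×5×6 + (1/2)×8×3 + (1/2)×5×5 + (1/2)×2×6 + (1/2)×8×3 + (1/2)×2×2 + (1/2)×8×3 + (1/2)×5×6 = 86.5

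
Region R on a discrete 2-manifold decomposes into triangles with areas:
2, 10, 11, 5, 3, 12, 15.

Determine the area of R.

2 + 10 + 11 + 5 + 3 + 12 + 15 = 58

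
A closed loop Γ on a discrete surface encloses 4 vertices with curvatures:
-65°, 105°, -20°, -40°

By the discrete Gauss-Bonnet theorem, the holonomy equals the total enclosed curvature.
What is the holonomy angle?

Holonomy = total enclosed curvature = (-65°) + 105° + (-20°) + (-40°) = -20°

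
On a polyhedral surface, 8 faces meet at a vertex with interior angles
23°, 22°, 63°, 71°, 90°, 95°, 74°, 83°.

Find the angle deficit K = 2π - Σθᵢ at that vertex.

Sum of angles = 521°. K = 360° - 521° = -161° = -161π/180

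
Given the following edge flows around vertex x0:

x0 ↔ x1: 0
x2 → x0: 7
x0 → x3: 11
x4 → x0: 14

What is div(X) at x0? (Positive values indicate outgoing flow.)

Divergence = sum of outgoing flows = 0 + (-7) + 11 + (-14) = -10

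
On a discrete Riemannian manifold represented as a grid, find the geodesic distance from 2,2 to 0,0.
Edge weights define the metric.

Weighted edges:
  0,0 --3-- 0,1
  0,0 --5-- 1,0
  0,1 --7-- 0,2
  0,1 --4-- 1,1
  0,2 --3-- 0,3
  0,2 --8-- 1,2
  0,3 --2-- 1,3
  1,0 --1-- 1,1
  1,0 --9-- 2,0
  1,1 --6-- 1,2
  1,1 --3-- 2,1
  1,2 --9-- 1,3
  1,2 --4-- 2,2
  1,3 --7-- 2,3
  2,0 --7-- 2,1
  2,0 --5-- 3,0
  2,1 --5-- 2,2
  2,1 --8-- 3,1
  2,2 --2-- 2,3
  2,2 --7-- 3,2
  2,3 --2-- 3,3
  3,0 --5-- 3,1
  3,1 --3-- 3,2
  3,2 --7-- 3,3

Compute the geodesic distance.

Shortest path: 2,2 → 2,1 → 1,1 → 1,0 → 0,0, total weight = 14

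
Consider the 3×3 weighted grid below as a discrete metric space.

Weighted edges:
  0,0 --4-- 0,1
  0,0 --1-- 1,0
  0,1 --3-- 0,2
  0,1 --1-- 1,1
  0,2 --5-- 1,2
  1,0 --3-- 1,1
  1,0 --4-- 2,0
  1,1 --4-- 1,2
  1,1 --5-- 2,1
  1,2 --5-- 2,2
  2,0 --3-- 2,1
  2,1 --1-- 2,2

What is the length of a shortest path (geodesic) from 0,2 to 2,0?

Shortest path: 0,2 → 0,1 → 1,1 → 1,0 → 2,0, total weight = 11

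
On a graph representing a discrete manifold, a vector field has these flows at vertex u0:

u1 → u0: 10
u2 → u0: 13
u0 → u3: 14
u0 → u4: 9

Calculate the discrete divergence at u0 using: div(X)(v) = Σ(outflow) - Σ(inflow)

Divergence = sum of outgoing flows = (-10) + (-13) + 14 + 9 = 0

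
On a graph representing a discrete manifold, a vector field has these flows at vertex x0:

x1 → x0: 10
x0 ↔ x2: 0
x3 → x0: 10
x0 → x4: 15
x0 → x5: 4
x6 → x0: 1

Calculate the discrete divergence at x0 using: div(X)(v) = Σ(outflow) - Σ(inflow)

Divergence = sum of outgoing flows = (-10) + 0 + (-10) + 15 + 4 + (-1) = -2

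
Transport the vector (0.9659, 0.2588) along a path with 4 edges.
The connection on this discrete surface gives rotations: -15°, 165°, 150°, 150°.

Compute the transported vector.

Total rotation: (-15°) + 165° + 150° + 150° = 450° ≡ 90° (mod 360°). Final vector: (-0.2588, 0.9659)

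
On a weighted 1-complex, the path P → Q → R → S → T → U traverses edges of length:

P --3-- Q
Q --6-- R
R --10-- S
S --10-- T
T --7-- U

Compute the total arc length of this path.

Arc length = 3 + 6 + 10 + 10 + 7 = 36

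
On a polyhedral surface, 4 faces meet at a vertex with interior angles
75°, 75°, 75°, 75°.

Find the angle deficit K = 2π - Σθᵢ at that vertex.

Sum of angles = 300°. K = 360° - 300° = 60° = π/3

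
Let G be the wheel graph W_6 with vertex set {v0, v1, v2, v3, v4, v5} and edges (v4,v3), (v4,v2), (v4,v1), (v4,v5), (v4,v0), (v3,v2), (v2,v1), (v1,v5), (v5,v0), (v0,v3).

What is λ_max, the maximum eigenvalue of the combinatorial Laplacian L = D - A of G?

The wheel W_6 is the join K_1 ∨ C_5 (a hub joined to every vertex of a cycle of length 5). For a join G ∨ H (G on p vertices, H on q vertices) the Laplacian spectrum is 0, p+q, the eigenvalues of L(G) other than one 0 each shifted by +q, and the eigenvalues of L(H) other than one 0 each shifted by +p. With G = K_1 (p = 1, nothing left after dropping its 0) and H = C_5 (q = 5, eigenvalues 2 − 2cos(2πk/5), k = 0, …, 4; drop k = 0), the spectrum of W_6 is 0, 6, and 1 + (2 − 2cos(2πk/5)) = 3 − 2cos(2πk/5) for k = 1, …, 4:
k=1: 3 − 2cos(2π/5) = 2.382; k=2: 3 − 2cos(4π/5) = 4.618; k=3: 3 − 2cos(6π/5) = 4.618; k=4: 3 − 2cos(8π/5) = 2.382.
Laplacian eigenvalues: [0.0, 2.382, 2.382, 4.618, 4.618, 6.0]. Largest eigenvalue (spectral radius) = 6.0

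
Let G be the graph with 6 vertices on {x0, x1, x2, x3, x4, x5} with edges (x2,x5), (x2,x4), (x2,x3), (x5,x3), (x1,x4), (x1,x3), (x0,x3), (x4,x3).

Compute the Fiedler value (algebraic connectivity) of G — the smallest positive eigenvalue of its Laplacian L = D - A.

Degrees: deg(x0) = 1, deg(x1) = 2, deg(x2) = 3, deg(x3) = 5, deg(x4) = 3, deg(x5) = 2.
L = D − A with rows/columns ordered (x0, x1, x2, x3, x4, x5):
  [ 1,  0,  0, -1,  0,  0]
  [ 0,  2,  0, -1, -1,  0]
  [ 0,  0,  3, -1, -1, -1]
  [-1, -1, -1,  5, -1, -1]
  [ 0, -1, -1, -1,  3,  0]
  [ 0,  0, -1, -1,  0,  2]
Characteristic polynomial: det(λI − L) = λ(λ − 1)(λ² − 6λ + 7)(λ − 3)(λ − 6).
Roots: λ = 0; (λ − 1) = 0 ⇒ λ = 1; (λ² − 6λ + 7) = 0 ⇒ λ = 3 ± √2 ≈ 1.5858, 4.4142; (λ − 3) = 0 ⇒ λ = 3; (λ − 6) = 0 ⇒ λ = 6.
(Check: the roots sum (with multiplicity) to 16, matching trace L = Σdeg = 2·8 = 16.)
Laplacian eigenvalues: [0.0, 1.0, 1.5858, 3.0, 4.4142, 6.0]. Algebraic connectivity (smallest non-zero eigenvalue) = 1.0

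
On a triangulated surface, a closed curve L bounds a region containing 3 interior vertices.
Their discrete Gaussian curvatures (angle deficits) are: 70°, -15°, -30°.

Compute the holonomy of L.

Holonomy = total enclosed curvature = 70° + (-15°) + (-30°) = 25°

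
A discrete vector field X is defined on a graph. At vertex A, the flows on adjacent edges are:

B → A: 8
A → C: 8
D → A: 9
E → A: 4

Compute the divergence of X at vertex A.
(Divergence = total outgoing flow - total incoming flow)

Divergence = sum of outgoing flows = (-8) + 8 + (-9) + (-4) = -13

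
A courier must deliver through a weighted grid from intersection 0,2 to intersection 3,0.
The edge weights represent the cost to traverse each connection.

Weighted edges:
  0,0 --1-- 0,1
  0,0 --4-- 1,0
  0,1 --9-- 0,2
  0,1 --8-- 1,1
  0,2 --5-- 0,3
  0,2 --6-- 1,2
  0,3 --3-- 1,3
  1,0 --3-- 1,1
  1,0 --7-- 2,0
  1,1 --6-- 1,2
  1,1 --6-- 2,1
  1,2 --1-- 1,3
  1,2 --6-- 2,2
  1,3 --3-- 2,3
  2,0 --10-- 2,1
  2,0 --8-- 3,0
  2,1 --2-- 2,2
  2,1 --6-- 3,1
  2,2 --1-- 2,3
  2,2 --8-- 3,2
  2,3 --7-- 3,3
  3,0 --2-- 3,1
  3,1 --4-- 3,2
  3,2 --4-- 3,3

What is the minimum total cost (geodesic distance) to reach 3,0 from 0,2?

Shortest path: 0,2 → 1,2 → 1,3 → 2,3 → 2,2 → 2,1 → 3,1 → 3,0, total weight = 21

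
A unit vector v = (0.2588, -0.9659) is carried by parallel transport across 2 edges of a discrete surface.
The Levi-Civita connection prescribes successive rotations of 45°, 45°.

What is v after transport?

Total rotation: 45° + 45° = 90°. Final vector: (0.9659, 0.2588)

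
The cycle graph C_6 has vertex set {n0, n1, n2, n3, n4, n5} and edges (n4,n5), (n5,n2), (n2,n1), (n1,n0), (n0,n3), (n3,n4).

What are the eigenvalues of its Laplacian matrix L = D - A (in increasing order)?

The cycle graph C_n has Laplacian eigenvalues λ_k = 2 − 2cos(2πk/n), k = 0, 1, …, n−1. Here n = 6:
k=0: 2 − 2cos(0) = 0.0; k=1: 2 − 2cos(π/3) = 1.0; k=2: 2 − 2cos(2π/3) = 3.0; k=3: 2 − 2cos(π) = 4.0; k=4: 2 − 2cos(4π/3) = 3.0; k=5: 2 − 2cos(5π/3) = 1.0.
Laplacian eigenvalues (increasing order): [0.0, 1.0, 1.0, 3.0, 3.0, 4.0]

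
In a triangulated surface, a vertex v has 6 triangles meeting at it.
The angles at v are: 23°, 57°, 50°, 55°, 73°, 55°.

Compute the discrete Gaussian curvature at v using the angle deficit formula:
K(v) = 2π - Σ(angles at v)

Sum of angles = 313°. K = 360° - 313° = 47° = 47π/180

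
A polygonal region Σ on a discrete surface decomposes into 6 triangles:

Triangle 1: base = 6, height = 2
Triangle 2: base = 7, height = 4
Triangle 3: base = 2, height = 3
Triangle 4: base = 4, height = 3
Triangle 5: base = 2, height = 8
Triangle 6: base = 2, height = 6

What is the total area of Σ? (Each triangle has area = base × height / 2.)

(1/2)×6×2 + (1/2)×7×4 + (1/2)×2×3 + (1/2)×4×3 + (1/2)×2×8 + (1/2)×2×6 = 43.0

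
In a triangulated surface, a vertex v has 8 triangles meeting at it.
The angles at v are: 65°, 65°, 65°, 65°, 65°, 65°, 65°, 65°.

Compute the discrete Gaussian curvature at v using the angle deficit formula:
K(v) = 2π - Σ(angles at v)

Sum of angles = 520°. K = 360° - 520° = -160° = -8π/9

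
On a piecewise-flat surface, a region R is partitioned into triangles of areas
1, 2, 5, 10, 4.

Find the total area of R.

1 + 2 + 5 + 10 + 4 = 22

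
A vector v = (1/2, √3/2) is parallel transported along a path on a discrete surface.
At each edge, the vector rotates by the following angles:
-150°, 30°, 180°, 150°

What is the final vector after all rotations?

Total rotation: (-150°) + 30° + 180° + 150° = 210° ≡ -150° (mod 360°). Final vector: (0, -1)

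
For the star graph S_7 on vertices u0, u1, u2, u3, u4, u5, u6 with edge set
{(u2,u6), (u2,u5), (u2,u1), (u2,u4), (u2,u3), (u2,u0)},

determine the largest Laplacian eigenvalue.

The star S_7 is the complete bipartite graph K_{1,6} (one hub of degree 6, 6 leaves of degree 1). The Laplacian spectrum of K_{p,q} is 0, p (multiplicity q−1), q (multiplicity p−1), p+q. With p = 1, q = 6: 0 once, 1 with multiplicity 5, and 7 once. (Check: trace L = sum of degrees = 12 = 5·1 + 7.)
Laplacian eigenvalues: [0.0, 1.0, 1.0, 1.0, 1.0, 1.0, 7.0]. Largest eigenvalue (spectral radius) = 7.0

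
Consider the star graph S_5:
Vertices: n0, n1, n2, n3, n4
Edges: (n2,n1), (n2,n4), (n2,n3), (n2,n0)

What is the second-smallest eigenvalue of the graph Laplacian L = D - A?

The star S_5 is the complete bipartite graph K_{1,4} (one hub of degree 4, 4 leaves of degree 1). The Laplacian spectrum of K_{p,q} is 0, p (multiplicity q−1), q (multiplicity p−1), p+q. With p = 1, q = 4: 0 once, 1 with multiplicity 3, and 5 once. (Check: trace L = sum of degrees = 8 = 3·1 + 5.)
Laplacian eigenvalues: [0.0, 1.0, 1.0, 1.0, 5.0]. Algebraic connectivity (smallest non-zero eigenvalue) = 1.0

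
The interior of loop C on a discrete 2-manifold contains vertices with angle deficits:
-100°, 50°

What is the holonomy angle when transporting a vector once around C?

Holonomy = total enclosed curvature = (-100°) + 50° = -50°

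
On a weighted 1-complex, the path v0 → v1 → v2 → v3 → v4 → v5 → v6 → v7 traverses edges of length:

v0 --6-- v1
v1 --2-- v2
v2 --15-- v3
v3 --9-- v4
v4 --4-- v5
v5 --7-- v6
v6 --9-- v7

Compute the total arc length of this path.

Arc length = 6 + 2 + 15 + 9 + 4 + 7 + 9 = 52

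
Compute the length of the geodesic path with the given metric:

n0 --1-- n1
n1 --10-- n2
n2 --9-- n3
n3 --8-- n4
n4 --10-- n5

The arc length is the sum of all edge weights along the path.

Arc length = 1 + 10 + 9 + 8 + 10 = 38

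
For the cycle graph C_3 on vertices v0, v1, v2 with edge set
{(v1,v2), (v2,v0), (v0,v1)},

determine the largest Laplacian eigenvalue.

The cycle graph C_n has Laplacian eigenvalues λ_k = 2 − 2cos(2πk/n), k = 0, 1, …, n−1. Here n = 3:
k=0: 2 − 2cos(0) = 0.0; k=1: 2 − 2cos(2π/3) = 3.0; k=2: 2 − 2cos(4π/3) = 3.0.
Laplacian eigenvalues: [0.0, 3.0, 3.0]. Largest eigenvalue (spectral radius) = 3.0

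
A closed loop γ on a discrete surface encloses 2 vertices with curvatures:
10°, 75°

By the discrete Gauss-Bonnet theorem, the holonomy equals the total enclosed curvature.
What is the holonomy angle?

Holonomy = total enclosed curvature = 10° + 75° = 85°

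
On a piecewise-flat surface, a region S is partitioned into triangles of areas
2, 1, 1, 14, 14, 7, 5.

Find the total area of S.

2 + 1 + 1 + 14 + 14 + 7 + 5 = 44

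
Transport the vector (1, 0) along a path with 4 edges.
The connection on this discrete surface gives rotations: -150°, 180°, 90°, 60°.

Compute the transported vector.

Total rotation: (-150°) + 180° + 90° + 60° = 180°. Final vector: (-1, 0)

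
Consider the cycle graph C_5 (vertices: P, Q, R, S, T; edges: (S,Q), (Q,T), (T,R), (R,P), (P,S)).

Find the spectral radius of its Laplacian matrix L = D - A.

The cycle graph C_n has Laplacian eigenvalues λ_k = 2 − 2cos(2πk/n), k = 0, 1, …, n−1. Here n = 5:
k=0: 2 − 2cos(0) = 0.0; k=1: 2 − 2cos(2π/5) = 1.382; k=2: 2 − 2cos(4π/5) = 3.618; k=3: 2 − 2cos(6π/5) = 3.618; k=4: 2 − 2cos(8π/5) = 1.382.
Laplacian eigenvalues: [0.0, 1.382, 1.382, 3.618, 3.618]. Largest eigenvalue (spectral radius) = 3.618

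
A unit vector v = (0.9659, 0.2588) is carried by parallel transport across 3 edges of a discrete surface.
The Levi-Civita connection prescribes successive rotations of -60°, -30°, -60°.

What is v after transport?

Total rotation: (-60°) + (-30°) + (-60°) = -150°. Final vector: (-0.7071, -0.7071)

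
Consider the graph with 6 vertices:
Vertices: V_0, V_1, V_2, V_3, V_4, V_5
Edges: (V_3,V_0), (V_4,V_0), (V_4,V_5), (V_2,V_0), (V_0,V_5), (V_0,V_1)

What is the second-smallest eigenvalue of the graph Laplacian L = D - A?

Degrees: deg(V_0) = 5, deg(V_1) = 1, deg(V_2) = 1, deg(V_3) = 1, deg(V_4) = 2, deg(V_5) = 2.
L = D − A with rows/columns ordered (V_0, V_1, V_2, V_3, V_4, V_5):
  [ 5, -1, -1, -1, -1, -1]
  [-1,  1,  0,  0,  0,  0]
  [-1,  0,  1,  0,  0,  0]
  [-1,  0,  0,  1,  0,  0]
  [-1,  0,  0,  0,  2, -1]
  [-1,  0,  0,  0, -1,  2]
Characteristic polynomial: det(λI − L) = λ(λ − 1)³(λ − 3)(λ − 6).
Roots: λ = 0; (λ − 1) = 0 ⇒ λ = 1 (multiplicity 3); (λ − 3) = 0 ⇒ λ = 3; (λ − 6) = 0 ⇒ λ = 6.
(Check: the roots sum (with multiplicity) to 12, matching trace L = Σdeg = 2·6 = 12.)
Laplacian eigenvalues: [0.0, 1.0, 1.0, 1.0, 3.0, 6.0]. Algebraic connectivity (smallest non-zero eigenvalue) = 1.0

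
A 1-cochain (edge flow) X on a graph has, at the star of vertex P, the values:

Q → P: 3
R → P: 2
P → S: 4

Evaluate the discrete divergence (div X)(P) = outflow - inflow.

Divergence = sum of outgoing flows = (-3) + (-2) + 4 = -1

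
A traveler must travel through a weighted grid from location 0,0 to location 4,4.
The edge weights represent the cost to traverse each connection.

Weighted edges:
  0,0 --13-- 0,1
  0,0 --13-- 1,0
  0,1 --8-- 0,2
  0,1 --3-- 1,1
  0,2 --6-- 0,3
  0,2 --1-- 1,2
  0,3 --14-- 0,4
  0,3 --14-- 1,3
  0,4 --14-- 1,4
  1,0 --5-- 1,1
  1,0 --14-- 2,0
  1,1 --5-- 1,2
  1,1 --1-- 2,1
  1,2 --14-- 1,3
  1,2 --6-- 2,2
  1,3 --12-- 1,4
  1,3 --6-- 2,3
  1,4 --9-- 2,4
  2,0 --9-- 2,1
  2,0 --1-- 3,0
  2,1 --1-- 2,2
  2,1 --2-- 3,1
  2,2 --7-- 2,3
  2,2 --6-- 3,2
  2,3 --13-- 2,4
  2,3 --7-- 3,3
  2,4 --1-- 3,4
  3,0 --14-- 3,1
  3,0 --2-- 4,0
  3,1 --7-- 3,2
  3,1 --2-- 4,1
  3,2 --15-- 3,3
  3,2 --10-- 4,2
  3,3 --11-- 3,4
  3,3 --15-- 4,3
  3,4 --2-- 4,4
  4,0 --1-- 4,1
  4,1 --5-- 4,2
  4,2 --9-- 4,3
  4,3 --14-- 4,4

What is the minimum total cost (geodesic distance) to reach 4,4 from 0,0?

Shortest path: 0,0 → 0,1 → 1,1 → 2,1 → 2,2 → 2,3 → 2,4 → 3,4 → 4,4, total weight = 41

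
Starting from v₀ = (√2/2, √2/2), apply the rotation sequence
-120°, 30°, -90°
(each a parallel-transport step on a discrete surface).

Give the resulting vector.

Total rotation: (-120°) + 30° + (-90°) = -180° ≡ 180° (mod 360°). Final vector: (-0.7071, -0.7071)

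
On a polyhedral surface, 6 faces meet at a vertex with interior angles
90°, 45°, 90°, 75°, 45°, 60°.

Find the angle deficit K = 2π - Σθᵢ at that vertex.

Sum of angles = 405°. K = 360° - 405° = -45°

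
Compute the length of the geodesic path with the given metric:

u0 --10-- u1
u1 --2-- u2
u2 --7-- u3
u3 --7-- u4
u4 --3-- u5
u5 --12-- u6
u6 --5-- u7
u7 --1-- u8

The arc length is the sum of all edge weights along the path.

Arc length = 10 + 2 + 7 + 7 + 3 + 12 + 5 + 1 = 47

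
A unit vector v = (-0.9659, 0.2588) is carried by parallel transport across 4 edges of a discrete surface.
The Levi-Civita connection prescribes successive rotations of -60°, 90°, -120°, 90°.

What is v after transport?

Total rotation: (-60°) + 90° + (-120°) + 90° = 0°. Final vector: (-0.9659, 0.2588)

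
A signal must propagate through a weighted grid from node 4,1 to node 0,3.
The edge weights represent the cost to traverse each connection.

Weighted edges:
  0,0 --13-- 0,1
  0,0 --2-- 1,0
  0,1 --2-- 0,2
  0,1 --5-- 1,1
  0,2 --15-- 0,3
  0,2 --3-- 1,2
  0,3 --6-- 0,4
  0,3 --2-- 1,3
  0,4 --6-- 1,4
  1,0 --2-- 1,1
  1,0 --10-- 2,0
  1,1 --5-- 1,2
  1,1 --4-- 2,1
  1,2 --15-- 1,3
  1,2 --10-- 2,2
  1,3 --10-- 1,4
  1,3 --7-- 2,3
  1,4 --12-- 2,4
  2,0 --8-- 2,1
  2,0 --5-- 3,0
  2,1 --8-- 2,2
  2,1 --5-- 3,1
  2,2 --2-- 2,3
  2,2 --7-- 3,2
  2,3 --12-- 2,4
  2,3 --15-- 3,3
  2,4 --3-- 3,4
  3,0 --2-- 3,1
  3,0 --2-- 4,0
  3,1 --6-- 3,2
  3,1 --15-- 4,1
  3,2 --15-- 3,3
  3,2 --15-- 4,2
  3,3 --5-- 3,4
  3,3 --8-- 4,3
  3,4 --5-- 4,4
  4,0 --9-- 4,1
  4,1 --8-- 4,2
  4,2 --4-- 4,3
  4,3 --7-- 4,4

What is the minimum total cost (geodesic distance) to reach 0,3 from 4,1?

Shortest path: 4,1 → 4,0 → 3,0 → 3,1 → 2,1 → 2,2 → 2,3 → 1,3 → 0,3, total weight = 37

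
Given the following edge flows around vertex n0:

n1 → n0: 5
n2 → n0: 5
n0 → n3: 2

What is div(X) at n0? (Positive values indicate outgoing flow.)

Divergence = sum of outgoing flows = (-5) + (-5) + 2 = -8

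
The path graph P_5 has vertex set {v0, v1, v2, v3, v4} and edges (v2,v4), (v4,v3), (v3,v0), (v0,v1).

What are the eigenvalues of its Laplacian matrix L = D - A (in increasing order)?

The path graph P_n has Laplacian eigenvalues λ_k = 2 − 2cos(kπ/n), k = 0, 1, …, n−1. Here n = 5:
k=0: 2 − 2cos(0) = 0.0; k=1: 2 − 2cos(π/5) = 0.382; k=2: 2 − 2cos(2π/5) = 1.382; k=3: 2 − 2cos(3π/5) = 2.618; k=4: 2 − 2cos(4π/5) = 3.618.
Laplacian eigenvalues (increasing order): [0.0, 0.382, 1.382, 2.618, 3.618]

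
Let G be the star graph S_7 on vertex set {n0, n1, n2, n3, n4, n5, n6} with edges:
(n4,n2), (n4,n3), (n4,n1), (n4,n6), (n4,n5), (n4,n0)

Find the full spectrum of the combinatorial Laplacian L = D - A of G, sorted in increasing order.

The star S_7 is the complete bipartite graph K_{1,6} (one hub of degree 6, 6 leaves of degree 1). The Laplacian spectrum of K_{p,q} is 0, p (multiplicity q−1), q (multiplicity p−1), p+q. With p = 1, q = 6: 0 once, 1 with multiplicity 5, and 7 once. (Check: trace L = sum of degrees = 12 = 5·1 + 7.)
Laplacian eigenvalues (increasing order): [0.0, 1.0, 1.0, 1.0, 1.0, 1.0, 7.0]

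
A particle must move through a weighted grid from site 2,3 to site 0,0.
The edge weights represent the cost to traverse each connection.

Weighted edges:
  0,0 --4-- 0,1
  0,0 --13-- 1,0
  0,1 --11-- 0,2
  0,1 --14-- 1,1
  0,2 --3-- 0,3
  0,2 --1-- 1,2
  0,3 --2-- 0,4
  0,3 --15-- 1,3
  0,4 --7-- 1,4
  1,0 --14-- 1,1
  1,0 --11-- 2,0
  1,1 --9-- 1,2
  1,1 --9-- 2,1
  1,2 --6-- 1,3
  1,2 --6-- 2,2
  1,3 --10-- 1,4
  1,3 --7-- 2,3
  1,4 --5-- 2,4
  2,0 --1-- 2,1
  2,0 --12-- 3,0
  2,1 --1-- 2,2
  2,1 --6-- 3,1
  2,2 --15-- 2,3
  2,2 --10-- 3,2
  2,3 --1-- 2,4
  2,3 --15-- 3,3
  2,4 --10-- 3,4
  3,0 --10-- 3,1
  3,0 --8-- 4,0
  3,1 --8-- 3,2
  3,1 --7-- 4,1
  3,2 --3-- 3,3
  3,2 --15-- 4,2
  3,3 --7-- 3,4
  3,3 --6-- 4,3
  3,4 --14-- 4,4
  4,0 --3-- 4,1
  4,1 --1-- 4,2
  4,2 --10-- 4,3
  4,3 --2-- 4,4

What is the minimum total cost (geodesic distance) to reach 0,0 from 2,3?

Shortest path: 2,3 → 1,3 → 1,2 → 0,2 → 0,1 → 0,0, total weight = 29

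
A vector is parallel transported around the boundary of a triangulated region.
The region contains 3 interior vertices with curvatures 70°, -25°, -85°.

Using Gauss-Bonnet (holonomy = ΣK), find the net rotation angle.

Holonomy = total enclosed curvature = 70° + (-25°) + (-85°) = -40°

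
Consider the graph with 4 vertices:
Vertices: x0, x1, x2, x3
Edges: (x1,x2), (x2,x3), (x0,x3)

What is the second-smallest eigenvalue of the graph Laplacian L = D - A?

Degrees: deg(x0) = 1, deg(x1) = 1, deg(x2) = 2, deg(x3) = 2.
L = D − A with rows/columns ordered (x0, x1, x2, x3):
  [ 1,  0,  0, -1]
  [ 0,  1, -1,  0]
  [ 0, -1,  2, -1]
  [-1,  0, -1,  2]
Characteristic polynomial: det(λI − L) = λ(λ² − 4λ + 2)(λ − 2).
Roots: λ = 0; (λ² − 4λ + 2) = 0 ⇒ λ = 2 ± √2 ≈ 0.5858, 3.4142; (λ − 2) = 0 ⇒ λ = 2.
(Check: the roots sum (with multiplicity) to 6, matching trace L = Σdeg = 2·3 = 6.)
Laplacian eigenvalues: [0.0, 0.5858, 2.0, 3.4142]. Algebraic connectivity (smallest non-zero eigenvalue) = 0.5858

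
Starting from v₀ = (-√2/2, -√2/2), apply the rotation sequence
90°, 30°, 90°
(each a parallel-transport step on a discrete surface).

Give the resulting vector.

Total rotation: 90° + 30° + 90° = 210° ≡ -150° (mod 360°). Final vector: (0.2588, 0.9659)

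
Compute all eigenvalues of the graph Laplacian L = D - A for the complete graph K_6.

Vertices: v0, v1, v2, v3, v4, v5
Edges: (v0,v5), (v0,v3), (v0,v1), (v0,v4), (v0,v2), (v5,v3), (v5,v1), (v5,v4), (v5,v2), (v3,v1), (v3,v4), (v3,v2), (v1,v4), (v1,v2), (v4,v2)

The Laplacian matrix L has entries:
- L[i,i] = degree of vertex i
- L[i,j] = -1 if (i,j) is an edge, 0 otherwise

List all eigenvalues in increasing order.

For the complete graph K_n, L = nI − J (J = all-ones matrix). J has eigenvalues n (once, eigenvector 𝟙) and 0 (multiplicity n−1), so L has eigenvalues 0 (once) and n (multiplicity n−1). Here n = 6: eigenvalue 0 once and 6 with multiplicity 5.
Laplacian eigenvalues (increasing order): [0.0, 6.0, 6.0, 6.0, 6.0, 6.0]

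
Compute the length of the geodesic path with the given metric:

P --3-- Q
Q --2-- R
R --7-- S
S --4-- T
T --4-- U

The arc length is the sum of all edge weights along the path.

Arc length = 3 + 2 + 7 + 4 + 4 = 20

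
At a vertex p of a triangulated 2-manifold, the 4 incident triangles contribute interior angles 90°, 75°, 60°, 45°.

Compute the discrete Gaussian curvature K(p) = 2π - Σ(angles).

Sum of angles = 270°. K = 360° - 270° = 90° = π/2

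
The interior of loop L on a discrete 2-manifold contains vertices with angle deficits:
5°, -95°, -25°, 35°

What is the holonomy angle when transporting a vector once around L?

Holonomy = total enclosed curvature = 5° + (-95°) + (-25°) + 35° = -80°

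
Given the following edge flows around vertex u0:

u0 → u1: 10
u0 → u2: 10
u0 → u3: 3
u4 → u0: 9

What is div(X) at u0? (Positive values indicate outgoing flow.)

Divergence = sum of outgoing flows = 10 + 10 + 3 + (-9) = 14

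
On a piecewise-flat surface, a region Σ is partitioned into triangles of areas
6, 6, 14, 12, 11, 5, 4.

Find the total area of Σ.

6 + 6 + 14 + 12 + 11 + 5 + 4 = 58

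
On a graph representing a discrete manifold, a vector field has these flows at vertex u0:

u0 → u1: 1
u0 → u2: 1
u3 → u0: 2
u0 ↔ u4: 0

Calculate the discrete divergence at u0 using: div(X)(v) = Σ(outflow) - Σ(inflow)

Divergence = sum of outgoing flows = 1 + 1 + (-2) + 0 = 0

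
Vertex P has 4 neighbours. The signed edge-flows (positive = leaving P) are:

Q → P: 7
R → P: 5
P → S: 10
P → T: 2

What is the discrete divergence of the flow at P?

Divergence = sum of outgoing flows = (-7) + (-5) + 10 + 2 = 0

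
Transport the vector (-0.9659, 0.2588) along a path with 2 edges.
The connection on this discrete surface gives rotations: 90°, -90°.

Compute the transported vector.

Total rotation: 90° + (-90°) = 0°. Final vector: (-0.9659, 0.2588)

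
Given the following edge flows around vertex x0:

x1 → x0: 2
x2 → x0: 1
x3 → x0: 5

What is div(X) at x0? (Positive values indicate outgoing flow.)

Divergence = sum of outgoing flows = (-2) + (-1) + (-5) = -8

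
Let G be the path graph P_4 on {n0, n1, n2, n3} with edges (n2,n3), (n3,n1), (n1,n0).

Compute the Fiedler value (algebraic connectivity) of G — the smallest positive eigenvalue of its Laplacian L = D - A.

The path graph P_n has Laplacian eigenvalues λ_k = 2 − 2cos(kπ/n), k = 0, 1, …, n−1. Here n = 4:
k=0: 2 − 2cos(0) = 0.0; k=1: 2 − 2cos(π/4) = 0.5858; k=2: 2 − 2cos(π/2) = 2.0; k=3: 2 − 2cos(3π/4) = 3.4142.
Laplacian eigenvalues: [0.0, 0.5858, 2.0, 3.4142]. Algebraic connectivity (smallest non-zero eigenvalue) = 0.5858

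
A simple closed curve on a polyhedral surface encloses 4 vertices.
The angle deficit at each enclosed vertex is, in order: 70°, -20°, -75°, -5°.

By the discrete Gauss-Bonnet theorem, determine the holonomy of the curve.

Holonomy = total enclosed curvature = 70° + (-20°) + (-75°) + (-5°) = -30°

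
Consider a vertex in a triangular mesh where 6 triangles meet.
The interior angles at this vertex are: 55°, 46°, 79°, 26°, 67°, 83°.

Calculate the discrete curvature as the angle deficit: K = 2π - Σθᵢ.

Sum of angles = 356°. K = 360° - 356° = 4° = π/45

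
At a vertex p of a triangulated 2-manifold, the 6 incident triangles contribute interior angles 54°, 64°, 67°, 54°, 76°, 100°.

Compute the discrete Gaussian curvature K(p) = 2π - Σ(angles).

Sum of angles = 415°. K = 360° - 415° = -55° = -11π/36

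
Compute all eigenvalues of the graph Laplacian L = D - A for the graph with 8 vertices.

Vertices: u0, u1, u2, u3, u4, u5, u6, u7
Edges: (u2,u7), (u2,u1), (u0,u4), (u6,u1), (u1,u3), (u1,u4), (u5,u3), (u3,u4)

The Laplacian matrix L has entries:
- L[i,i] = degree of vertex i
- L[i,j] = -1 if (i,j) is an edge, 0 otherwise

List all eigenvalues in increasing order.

Degrees: deg(u0) = 1, deg(u1) = 4, deg(u2) = 2, deg(u3) = 3, deg(u4) = 3, deg(u5) = 1, deg(u6) = 1, deg(u7) = 1.
L = D − A with rows/columns ordered (u0, u1, u2, u3, u4, u5, u6, u7):
  [ 1,  0,  0,  0, -1,  0,  0,  0]
  [ 0,  4, -1, -1, -1,  0, -1,  0]
  [ 0, -1,  2,  0,  0,  0,  0, -1]
  [ 0, -1,  0,  3, -1, -1,  0,  0]
  [-1, -1,  0, -1,  3,  0,  0,  0]
  [ 0,  0,  0, -1,  0,  1,  0,  0]
  [ 0, -1,  0,  0,  0,  0,  1,  0]
  [ 0,  0, -1,  0,  0,  0,  0,  1]
Characteristic polynomial: det(λI − L) = λ(λ² − 3λ + 1)(λ² − 5λ + 3)(λ² − 6λ + 4)(λ − 2).
Roots: λ = 0; (λ² − 3λ + 1) = 0 ⇒ λ = (3 ± √5)/2 ≈ 0.382, 2.618; (λ² − 5λ + 3) = 0 ⇒ λ = (5 ± √13)/2 ≈ 0.6972, 4.3028; (λ² − 6λ + 4) = 0 ⇒ λ = 3 ± √5 ≈ 0.7639, 5.2361; (λ − 2) = 0 ⇒ λ = 2.
(Check: the roots sum (with multiplicity) to 16, matching trace L = Σdeg = 2·8 = 16.)
Laplacian eigenvalues (increasing order): [0.0, 0.382, 0.6972, 0.7639, 2.0, 2.618, 4.3028, 5.2361]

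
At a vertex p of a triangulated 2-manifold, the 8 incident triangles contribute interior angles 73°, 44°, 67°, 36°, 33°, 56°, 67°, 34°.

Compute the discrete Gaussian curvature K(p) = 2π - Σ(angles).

Sum of angles = 410°. K = 360° - 410° = -50° = -5π/18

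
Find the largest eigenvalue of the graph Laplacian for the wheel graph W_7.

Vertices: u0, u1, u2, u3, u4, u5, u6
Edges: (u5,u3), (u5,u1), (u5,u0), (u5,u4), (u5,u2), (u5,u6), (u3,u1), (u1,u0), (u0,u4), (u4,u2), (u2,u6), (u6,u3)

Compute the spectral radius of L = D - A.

The wheel W_7 is the join K_1 ∨ C_6 (a hub joined to every vertex of a cycle of length 6). For a join G ∨ H (G on p vertices, H on q vertices) the Laplacian spectrum is 0, p+q, the eigenvalues of L(G) other than one 0 each shifted by +q, and the eigenvalues of L(H) other than one 0 each shifted by +p. With G = K_1 (p = 1, nothing left after dropping its 0) and H = C_6 (q = 6, eigenvalues 2 − 2cos(2πk/6), k = 0, …, 5; drop k = 0), the spectrum of W_7 is 0, 7, and 1 + (2 − 2cos(2πk/6)) = 3 − 2cos(2πk/6) for k = 1, …, 5:
k=1: 3 − 2cos(π/3) = 2.0; k=2: 3 − 2cos(2π/3) = 4.0; k=3: 3 − 2cos(π) = 5.0; k=4: 3 − 2cos(4π/3) = 4.0; k=5: 3 − 2cos(5π/3) = 2.0.
Laplacian eigenvalues: [0.0, 2.0, 2.0, 4.0, 4.0, 5.0, 7.0]. Largest eigenvalue (spectral radius) = 7.0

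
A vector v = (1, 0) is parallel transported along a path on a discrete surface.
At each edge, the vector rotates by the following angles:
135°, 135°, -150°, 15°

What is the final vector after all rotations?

Total rotation: 135° + 135° + (-150°) + 15° = 135°. Final vector: (-0.7071, 0.7071)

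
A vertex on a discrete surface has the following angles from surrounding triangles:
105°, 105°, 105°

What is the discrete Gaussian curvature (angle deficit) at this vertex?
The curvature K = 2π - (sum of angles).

Sum of angles = 315°. K = 360° - 315° = 45°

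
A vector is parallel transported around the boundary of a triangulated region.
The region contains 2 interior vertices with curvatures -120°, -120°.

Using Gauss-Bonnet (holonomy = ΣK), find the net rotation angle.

Holonomy = total enclosed curvature = (-120°) + (-120°) = -240°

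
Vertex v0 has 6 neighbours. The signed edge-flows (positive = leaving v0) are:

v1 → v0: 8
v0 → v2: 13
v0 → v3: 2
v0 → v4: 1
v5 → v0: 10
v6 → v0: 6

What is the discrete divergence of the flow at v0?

Divergence = sum of outgoing flows = (-8) + 13 + 2 + 1 + (-10) + (-6) = -8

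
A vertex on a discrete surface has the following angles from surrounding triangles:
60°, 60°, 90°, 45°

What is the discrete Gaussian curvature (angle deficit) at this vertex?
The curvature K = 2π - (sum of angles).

Sum of angles = 255°. K = 360° - 255° = 105° = 7π/12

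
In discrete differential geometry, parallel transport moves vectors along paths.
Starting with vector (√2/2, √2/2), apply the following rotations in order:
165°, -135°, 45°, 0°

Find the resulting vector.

Total rotation: 165° + (-135°) + 45° + 0° = 75°. Final vector: (-0.5000, 0.8660)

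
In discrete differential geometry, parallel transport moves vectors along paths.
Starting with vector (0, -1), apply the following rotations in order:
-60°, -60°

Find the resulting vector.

Total rotation: (-60°) + (-60°) = -120°. Final vector: (-0.8660, 0.5000)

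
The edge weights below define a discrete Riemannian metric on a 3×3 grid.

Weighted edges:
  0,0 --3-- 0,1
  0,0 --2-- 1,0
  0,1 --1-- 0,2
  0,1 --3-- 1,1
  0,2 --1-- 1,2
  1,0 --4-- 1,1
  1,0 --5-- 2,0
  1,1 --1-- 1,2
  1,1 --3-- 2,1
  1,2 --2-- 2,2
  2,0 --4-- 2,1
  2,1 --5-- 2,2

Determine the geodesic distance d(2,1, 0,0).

Shortest path: 2,1 → 1,1 → 0,1 → 0,0, total weight = 9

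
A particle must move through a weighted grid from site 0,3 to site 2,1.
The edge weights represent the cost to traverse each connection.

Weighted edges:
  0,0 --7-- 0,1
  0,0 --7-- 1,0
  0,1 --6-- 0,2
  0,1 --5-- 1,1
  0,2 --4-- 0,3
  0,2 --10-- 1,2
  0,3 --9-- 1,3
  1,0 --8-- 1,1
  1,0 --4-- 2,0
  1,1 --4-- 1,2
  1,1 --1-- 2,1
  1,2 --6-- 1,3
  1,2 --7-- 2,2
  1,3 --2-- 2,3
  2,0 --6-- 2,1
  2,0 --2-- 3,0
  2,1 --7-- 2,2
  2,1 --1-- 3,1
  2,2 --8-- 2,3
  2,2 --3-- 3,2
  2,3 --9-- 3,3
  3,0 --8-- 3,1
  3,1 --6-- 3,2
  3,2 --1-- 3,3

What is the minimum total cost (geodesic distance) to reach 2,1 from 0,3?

Shortest path: 0,3 → 0,2 → 0,1 → 1,1 → 2,1, total weight = 16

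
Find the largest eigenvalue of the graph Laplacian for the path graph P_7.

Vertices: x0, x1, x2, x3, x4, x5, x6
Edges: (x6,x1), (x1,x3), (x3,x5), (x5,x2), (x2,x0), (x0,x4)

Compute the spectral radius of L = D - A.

The path graph P_n has Laplacian eigenvalues λ_k = 2 − 2cos(kπ/n), k = 0, 1, …, n−1. Here n = 7:
k=0: 2 − 2cos(0) = 0.0; k=1: 2 − 2cos(π/7) = 0.1981; k=2: 2 − 2cos(2π/7) = 0.753; k=3: 2 − 2cos(3π/7) = 1.555; k=4: 2 − 2cos(4π/7) = 2.445; k=5: 2 − 2cos(5π/7) = 3.247; k=6: 2 − 2cos(6π/7) = 3.8019.
Laplacian eigenvalues: [0.0, 0.1981, 0.753, 1.555, 2.445, 3.247, 3.8019]. Largest eigenvalue (spectral radius) = 3.8019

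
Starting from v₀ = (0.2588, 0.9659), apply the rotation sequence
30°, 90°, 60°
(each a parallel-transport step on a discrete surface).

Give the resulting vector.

Total rotation: 30° + 90° + 60° = 180°. Final vector: (-0.2588, -0.9659)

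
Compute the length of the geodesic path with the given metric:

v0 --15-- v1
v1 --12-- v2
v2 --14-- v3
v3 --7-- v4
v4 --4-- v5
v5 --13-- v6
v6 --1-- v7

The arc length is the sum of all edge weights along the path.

Arc length = 15 + 12 + 14 + 7 + 4 + 13 + 1 = 66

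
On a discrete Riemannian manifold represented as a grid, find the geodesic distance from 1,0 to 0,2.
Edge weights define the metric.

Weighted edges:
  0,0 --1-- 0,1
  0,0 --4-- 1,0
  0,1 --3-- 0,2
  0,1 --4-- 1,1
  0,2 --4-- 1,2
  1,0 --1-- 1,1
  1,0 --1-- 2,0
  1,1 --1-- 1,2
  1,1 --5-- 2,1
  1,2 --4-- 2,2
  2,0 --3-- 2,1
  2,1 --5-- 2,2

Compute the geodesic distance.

Shortest path: 1,0 → 1,1 → 1,2 → 0,2, total weight = 6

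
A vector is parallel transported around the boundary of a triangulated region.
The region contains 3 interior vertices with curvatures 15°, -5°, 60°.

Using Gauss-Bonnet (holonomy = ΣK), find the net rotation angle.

Holonomy = total enclosed curvature = 15° + (-5°) + 60° = 70°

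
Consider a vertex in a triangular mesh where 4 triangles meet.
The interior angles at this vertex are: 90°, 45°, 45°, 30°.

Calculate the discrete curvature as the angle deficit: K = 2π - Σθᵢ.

Sum of angles = 210°. K = 360° - 210° = 150°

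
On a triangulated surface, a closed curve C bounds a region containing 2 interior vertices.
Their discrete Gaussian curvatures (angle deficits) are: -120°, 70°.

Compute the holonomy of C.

Holonomy = total enclosed curvature = (-120°) + 70° = -50°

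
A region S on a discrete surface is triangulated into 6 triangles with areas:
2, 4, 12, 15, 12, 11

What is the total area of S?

2 + 4 + 12 + 15 + 12 + 11 = 56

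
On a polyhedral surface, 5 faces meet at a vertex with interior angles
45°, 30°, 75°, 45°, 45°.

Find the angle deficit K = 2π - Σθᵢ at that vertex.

Sum of angles = 240°. K = 360° - 240° = 120°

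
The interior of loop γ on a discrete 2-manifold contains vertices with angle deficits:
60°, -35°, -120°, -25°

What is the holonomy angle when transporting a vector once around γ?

Holonomy = total enclosed curvature = 60° + (-35°) + (-120°) + (-25°) = -120°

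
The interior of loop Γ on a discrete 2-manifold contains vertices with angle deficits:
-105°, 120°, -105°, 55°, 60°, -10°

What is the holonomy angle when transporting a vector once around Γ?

Holonomy = total enclosed curvature = (-105°) + 120° + (-105°) + 55° + 60° + (-10°) = 15°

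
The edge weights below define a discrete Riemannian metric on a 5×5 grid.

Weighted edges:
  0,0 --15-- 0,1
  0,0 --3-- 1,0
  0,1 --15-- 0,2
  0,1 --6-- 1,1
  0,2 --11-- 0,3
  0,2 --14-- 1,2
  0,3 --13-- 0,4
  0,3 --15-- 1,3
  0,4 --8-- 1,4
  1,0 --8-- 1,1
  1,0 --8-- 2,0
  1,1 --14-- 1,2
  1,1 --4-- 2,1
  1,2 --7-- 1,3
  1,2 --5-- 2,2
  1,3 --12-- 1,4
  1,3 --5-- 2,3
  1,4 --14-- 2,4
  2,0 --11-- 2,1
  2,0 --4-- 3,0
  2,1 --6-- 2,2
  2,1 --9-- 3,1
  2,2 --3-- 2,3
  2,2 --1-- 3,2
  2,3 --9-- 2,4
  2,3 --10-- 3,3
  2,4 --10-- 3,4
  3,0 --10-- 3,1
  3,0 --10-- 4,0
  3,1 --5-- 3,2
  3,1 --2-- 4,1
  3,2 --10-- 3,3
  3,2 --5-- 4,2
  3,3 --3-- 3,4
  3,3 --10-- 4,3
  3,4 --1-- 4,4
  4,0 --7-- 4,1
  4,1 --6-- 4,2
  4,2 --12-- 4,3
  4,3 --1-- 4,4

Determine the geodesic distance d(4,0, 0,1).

Shortest path: 4,0 → 4,1 → 3,1 → 2,1 → 1,1 → 0,1, total weight = 28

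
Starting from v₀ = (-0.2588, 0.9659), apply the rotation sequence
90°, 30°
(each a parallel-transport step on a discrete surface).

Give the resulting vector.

Total rotation: 90° + 30° = 120°. Final vector: (-0.7071, -0.7071)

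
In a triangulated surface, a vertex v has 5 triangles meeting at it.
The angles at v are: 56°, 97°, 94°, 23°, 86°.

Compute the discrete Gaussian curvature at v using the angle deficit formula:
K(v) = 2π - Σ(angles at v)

Sum of angles = 356°. K = 360° - 356° = 4° = π/45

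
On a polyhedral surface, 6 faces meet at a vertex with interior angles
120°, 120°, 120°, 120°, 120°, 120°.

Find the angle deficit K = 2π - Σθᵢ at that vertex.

Sum of angles = 720°. K = 360° - 720° = -360°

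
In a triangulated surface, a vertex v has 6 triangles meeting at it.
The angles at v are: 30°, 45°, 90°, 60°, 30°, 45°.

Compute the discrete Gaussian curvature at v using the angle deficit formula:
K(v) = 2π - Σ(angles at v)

Sum of angles = 300°. K = 360° - 300° = 60° = π/3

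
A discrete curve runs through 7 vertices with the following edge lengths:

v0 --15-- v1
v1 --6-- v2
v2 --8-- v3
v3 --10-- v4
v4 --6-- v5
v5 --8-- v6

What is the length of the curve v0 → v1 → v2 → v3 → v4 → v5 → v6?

Arc length = 15 + 6 + 8 + 10 + 6 + 8 = 53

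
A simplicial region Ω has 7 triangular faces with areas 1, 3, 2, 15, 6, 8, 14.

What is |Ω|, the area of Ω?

1 + 3 + 2 + 15 + 6 + 8 + 14 = 49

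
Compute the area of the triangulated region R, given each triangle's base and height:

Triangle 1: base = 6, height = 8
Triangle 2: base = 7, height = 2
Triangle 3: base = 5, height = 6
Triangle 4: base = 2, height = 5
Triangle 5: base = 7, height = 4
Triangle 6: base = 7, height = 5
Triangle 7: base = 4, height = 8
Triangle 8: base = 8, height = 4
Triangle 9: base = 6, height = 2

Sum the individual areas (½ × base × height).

(1/2)×6×8 + (1/2)×7×2 + (1/2)×5×6 + (1/2)×2×5 + (1/2)×7×4 + (1/2)×7×5 + (1/2)×4×8 + (1/2)×8×4 + (1/2)×6×2 = 120.5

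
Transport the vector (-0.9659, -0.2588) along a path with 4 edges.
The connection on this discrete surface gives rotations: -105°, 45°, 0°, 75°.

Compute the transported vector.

Total rotation: (-105°) + 45° + 0° + 75° = 15°. Final vector: (-0.8660, -0.5000)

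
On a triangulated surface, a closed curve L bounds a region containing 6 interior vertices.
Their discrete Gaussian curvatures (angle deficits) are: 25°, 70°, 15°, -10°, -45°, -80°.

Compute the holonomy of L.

Holonomy = total enclosed curvature = 25° + 70° + 15° + (-10°) + (-45°) + (-80°) = -25°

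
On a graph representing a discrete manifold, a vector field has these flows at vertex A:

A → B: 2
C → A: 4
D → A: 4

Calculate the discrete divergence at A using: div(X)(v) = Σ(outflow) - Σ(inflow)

Divergence = sum of outgoing flows = 2 + (-4) + (-4) = -6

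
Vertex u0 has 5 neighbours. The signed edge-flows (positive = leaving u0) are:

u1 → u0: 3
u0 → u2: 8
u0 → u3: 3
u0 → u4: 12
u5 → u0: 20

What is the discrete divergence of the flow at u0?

Divergence = sum of outgoing flows = (-3) + 8 + 3 + 12 + (-20) = 0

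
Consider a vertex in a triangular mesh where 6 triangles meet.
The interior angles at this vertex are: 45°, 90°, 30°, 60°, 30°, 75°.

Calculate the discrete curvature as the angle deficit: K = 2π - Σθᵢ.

Sum of angles = 330°. K = 360° - 330° = 30°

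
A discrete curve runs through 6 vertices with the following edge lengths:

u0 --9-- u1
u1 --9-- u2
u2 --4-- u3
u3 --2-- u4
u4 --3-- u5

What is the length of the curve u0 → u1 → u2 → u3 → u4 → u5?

Arc length = 9 + 9 + 4 + 2 + 3 = 27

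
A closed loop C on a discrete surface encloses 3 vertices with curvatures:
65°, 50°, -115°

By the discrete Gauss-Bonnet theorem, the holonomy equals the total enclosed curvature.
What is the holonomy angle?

Holonomy = total enclosed curvature = 65° + 50° + (-115°) = 0°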